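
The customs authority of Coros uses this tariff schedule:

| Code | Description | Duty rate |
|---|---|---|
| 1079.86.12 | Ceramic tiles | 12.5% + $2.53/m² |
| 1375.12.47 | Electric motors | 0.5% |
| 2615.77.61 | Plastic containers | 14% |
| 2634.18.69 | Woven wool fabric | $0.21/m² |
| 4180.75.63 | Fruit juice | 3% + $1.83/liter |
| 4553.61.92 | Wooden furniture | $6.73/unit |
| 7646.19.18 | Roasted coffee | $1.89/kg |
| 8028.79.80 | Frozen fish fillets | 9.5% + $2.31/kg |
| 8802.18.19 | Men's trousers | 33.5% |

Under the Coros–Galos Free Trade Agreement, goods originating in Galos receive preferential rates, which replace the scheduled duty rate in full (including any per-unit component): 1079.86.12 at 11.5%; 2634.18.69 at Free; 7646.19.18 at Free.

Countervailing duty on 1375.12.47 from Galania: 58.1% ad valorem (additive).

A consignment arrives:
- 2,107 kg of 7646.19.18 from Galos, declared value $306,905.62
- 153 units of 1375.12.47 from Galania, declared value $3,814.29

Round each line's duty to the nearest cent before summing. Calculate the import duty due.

$2,235.17

Line 1 (7646.19.18, Galos, 2,107 kg, $306,905.62):
Base rate for 7646.19.18 is $1.89/kg.
Origin Galos qualifies under the Coros–Galos agreement and 7646.19.18 is covered: preferential rate Free applies instead.
Duty = $306,905.62 × 0% = $0.00.
Line 2 (1375.12.47, Galania, 153 units, $3,814.29):
Base rate for 1375.12.47 is 0.5%.
Additional duty on 1375.12.47 from Galania: +58.1%. Applied ad valorem rate: 0.5% + 58.1% = 58.6%.
Duty = $3,814.29 × 58.6% = $2,235.17.
Total = $0.00 + $2,235.17 = $2,235.17.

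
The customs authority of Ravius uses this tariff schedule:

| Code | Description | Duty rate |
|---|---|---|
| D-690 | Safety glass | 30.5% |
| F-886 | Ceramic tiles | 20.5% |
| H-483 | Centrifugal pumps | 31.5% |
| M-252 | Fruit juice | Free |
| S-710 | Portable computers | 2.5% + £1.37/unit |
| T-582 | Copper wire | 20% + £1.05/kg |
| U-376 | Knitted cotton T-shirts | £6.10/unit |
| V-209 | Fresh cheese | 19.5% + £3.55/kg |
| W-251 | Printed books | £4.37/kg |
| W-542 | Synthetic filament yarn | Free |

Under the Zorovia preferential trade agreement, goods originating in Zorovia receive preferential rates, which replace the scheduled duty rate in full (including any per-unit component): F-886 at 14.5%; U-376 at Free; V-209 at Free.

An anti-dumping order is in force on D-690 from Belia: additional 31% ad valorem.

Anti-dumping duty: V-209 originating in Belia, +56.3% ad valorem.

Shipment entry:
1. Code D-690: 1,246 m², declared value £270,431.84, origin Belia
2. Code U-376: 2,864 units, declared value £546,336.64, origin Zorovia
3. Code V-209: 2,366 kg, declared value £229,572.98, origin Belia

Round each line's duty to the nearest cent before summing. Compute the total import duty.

Line 1 (D-690, Belia, 1,246 m², £270,431.84):
Base rate for D-690 is 30.5%.
Additional duty on D-690 from Belia: +31%. Applied ad valorem rate: 30.5% + 31% = 61.5%.
Duty = £270,431.84 × 61.5% = £166,315.58.
Line 2 (U-376, Zorovia, 2,864 units, £546,336.64):
Base rate for U-376 is £6.10/unit.
Origin Zorovia qualifies under the Ravius–Zorovia agreement and U-376 is covered: preferential rate Free applies instead.
Duty = £546,336.64 × 0% = £0.00.
Line 3 (V-209, Belia, 2,366 kg, £229,572.98):
Base rate for V-209 is 19.5% + £3.55/kg.
V-209 has an FTA preferential rate, but origin Belia is not Zorovia; base rate stands.
Additional duty on V-209 from Belia: +56.3%. Applied ad valorem rate: 19.5% + 56.3% = 75.8%.
Duty = £229,572.98 × 75.8% + 2,366 × £3.55 = £182,415.62.
Total = £166,315.58 + £0.00 + £182,415.62 = £348,731.20.

£348,731.20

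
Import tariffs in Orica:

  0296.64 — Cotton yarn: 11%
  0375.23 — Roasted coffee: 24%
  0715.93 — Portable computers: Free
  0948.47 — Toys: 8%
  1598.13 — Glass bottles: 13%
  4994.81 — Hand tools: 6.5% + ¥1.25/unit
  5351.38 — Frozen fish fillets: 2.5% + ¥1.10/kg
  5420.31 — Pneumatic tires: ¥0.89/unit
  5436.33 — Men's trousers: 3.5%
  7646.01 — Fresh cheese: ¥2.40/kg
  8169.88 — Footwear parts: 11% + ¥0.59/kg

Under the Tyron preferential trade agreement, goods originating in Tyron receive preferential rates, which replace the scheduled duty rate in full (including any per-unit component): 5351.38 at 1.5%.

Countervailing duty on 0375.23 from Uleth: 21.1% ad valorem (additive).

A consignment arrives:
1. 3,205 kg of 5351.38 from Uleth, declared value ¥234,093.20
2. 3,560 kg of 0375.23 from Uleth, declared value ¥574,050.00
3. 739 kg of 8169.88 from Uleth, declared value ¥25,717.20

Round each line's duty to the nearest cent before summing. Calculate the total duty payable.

Line 1 (5351.38, Uleth, 3,205 kg, ¥234,093.20):
Base rate for 5351.38 is 2.5% + ¥1.10/kg.
5351.38 has an FTA preferential rate, but origin Uleth is not Tyron; base rate stands.
Duty = ¥234,093.20 × 2.5% + 3,205 × ¥1.10 = ¥9,377.83.
Line 2 (0375.23, Uleth, 3,560 kg, ¥574,050.00):
Base rate for 0375.23 is 24%.
Additional duty on 0375.23 from Uleth: +21.1%. Applied ad valorem rate: 24% + 21.1% = 45.1%.
Duty = ¥574,050.00 × 45.1% = ¥258,896.55.
Line 3 (8169.88, Uleth, 739 kg, ¥25,717.20):
Base rate for 8169.88 is 11% + ¥0.59/kg.
Duty = ¥25,717.20 × 11% + 739 × ¥0.59 = ¥3,264.90.
Total = ¥9,377.83 + ¥258,896.55 + ¥3,264.90 = ¥271,539.28.

¥271,539.28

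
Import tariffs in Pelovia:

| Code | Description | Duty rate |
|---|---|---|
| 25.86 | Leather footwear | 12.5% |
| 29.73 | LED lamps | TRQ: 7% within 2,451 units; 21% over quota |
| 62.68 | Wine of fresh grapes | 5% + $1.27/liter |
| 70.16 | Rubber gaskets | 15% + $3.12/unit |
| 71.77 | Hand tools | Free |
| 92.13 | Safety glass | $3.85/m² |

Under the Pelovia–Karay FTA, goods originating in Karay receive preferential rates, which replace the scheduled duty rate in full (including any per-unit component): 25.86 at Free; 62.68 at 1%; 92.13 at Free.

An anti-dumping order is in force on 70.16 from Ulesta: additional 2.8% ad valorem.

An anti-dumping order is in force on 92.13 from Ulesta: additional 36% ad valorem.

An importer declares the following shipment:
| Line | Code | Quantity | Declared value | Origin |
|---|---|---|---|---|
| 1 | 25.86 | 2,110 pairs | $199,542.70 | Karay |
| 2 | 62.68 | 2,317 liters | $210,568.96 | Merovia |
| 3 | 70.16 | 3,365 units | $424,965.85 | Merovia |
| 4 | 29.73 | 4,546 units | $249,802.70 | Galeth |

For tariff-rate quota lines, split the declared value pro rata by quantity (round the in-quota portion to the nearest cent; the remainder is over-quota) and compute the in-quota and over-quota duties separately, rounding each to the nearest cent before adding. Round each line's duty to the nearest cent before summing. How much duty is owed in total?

Line 1 (25.86, Karay, 2,110 pairs, $199,542.70):
Base rate for 25.86 is 12.5%.
Origin Karay qualifies under the Pelovia–Karay agreement and 25.86 is covered: preferential rate Free applies instead.
Duty = $199,542.70 × 0% = $0.00.
Line 2 (62.68, Merovia, 2,317 liters, $210,568.96):
Base rate for 62.68 is 5% + $1.27/liter.
62.68 has an FTA preferential rate, but origin Merovia is not Karay; base rate stands.
Duty = $210,568.96 × 5% + 2,317 × $1.27 = $13,471.04.
Line 3 (70.16, Merovia, 3,365 units, $424,965.85):
Base rate for 70.16 is 15% + $3.12/unit.
The additional-duty order on 70.16 targets Ulesta, not Merovia; it does not apply.
Duty = $424,965.85 × 15% + 3,365 × $3.12 = $74,243.68.
Line 4 (29.73, Galeth, 4,546 units, $249,802.70):
Code 29.73 is under a tariff-rate quota (threshold 2,451 units). In-quota: 2,451 units at 7%; over-quota: 2,095 units at 21%.
Pro-rata value split: in-quota = $249,802.70 × 2,451/4,546 = $134,682.45; over-quota = $249,802.70 − $134,682.45 = $115,120.25.
In-quota duty = $134,682.45 × 7% = $9,427.77. Over-quota duty = $115,120.25 × 21% = $24,175.25.
Line duty = $9,427.77 + $24,175.25 = $33,603.02.
Total = $0.00 + $13,471.04 + $74,243.68 + $33,603.02 = $121,317.74.

$121,317.74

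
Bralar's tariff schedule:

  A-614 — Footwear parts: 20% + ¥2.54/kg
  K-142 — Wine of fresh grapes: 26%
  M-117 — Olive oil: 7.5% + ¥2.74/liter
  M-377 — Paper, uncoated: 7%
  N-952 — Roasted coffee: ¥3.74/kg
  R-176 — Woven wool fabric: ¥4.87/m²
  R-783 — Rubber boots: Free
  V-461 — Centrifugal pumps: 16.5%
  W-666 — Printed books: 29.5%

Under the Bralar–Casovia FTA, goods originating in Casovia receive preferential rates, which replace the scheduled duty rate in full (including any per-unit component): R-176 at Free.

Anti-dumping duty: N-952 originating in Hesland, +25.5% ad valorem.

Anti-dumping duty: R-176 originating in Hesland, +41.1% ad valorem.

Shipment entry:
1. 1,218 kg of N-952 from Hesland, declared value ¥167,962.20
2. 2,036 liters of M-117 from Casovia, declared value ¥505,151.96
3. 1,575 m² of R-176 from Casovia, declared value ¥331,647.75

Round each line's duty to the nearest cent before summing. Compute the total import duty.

Line 1 (N-952, Hesland, 1,218 kg, ¥167,962.20):
Base rate for N-952 is ¥3.74/kg.
Additional duty on N-952 from Hesland: +25.5% ad valorem. Applied ad valorem rate = 25.5%.
Duty = ¥167,962.20 × 25.5% + 1,218 × ¥3.74 = ¥47,385.68.
Line 2 (M-117, Casovia, 2,036 liters, ¥505,151.96):
Base rate for M-117 is 7.5% + ¥2.74/liter.
Origin Casovia is the FTA partner but M-117 is not on the preference list; base rate stands.
Duty = ¥505,151.96 × 7.5% + 2,036 × ¥2.74 = ¥43,465.04.
Line 3 (R-176, Casovia, 1,575 m², ¥331,647.75):
Base rate for R-176 is ¥4.87/m².
Origin Casovia qualifies under the Bralar–Casovia agreement and R-176 is covered: preferential rate Free applies instead.
The additional-duty order on R-176 targets Hesland, not Casovia; it does not apply.
Duty = ¥331,647.75 × 0% = ¥0.00.
Total = ¥47,385.68 + ¥43,465.04 + ¥0.00 = ¥90,850.72.

¥90,850.72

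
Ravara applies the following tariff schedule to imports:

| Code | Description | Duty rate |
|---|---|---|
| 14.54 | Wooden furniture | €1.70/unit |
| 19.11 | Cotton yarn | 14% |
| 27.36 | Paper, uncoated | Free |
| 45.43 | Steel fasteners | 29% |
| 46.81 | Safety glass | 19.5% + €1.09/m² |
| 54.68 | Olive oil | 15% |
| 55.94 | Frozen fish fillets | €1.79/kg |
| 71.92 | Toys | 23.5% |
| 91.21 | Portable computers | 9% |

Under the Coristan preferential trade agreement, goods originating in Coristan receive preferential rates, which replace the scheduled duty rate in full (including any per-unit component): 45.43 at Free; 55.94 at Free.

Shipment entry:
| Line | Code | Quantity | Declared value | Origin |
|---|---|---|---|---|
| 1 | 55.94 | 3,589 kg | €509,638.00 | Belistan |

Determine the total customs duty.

€6,424.31

Line 1 (55.94, Belistan, 3,589 kg, €509,638.00):
Base rate for 55.94 is €1.79/kg.
55.94 has an FTA preferential rate, but origin Belistan is not Coristan; base rate stands.
Duty = 3,589 × €1.79 = €6,424.31.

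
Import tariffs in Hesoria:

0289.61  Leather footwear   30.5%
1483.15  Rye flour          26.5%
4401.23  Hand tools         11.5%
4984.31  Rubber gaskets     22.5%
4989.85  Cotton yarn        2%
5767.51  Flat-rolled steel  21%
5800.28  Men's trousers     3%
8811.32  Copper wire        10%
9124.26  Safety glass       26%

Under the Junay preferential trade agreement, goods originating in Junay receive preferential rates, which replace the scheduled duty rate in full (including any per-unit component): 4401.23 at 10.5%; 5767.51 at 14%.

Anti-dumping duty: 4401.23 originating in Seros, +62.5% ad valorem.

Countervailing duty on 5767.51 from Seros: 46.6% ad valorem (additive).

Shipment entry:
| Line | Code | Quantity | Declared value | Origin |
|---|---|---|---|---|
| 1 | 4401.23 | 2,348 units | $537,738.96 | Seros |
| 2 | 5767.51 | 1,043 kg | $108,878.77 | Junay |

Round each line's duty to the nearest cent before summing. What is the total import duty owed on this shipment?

Line 1 (4401.23, Seros, 2,348 units, $537,738.96):
Base rate for 4401.23 is 11.5%.
4401.23 has an FTA preferential rate, but origin Seros is not Junay; base rate stands.
Additional duty on 4401.23 from Seros: +62.5%. Applied ad valorem rate: 11.5% + 62.5% = 74%.
Duty = $537,738.96 × 74% = $397,926.83.
Line 2 (5767.51, Junay, 1,043 kg, $108,878.77):
Base rate for 5767.51 is 21%.
Origin Junay qualifies under the Hesoria–Junay agreement and 5767.51 is covered: preferential rate 14% applies instead.
The additional-duty order on 5767.51 targets Seros, not Junay; it does not apply.
Duty = $108,878.77 × 14% = $15,243.03.
Total = $397,926.83 + $15,243.03 = $413,169.86.

$413,169.86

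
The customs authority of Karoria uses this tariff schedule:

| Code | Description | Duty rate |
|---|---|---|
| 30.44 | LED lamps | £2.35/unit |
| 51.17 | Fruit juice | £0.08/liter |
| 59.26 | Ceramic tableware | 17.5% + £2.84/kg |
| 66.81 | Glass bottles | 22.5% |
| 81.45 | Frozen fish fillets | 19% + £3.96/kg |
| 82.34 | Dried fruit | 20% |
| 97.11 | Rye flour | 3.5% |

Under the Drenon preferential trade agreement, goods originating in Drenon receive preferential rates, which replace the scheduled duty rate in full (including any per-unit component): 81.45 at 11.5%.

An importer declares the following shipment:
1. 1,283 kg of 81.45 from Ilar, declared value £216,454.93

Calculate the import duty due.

£46,207.12

Line 1 (81.45, Ilar, 1,283 kg, £216,454.93):
Base rate for 81.45 is 19% + £3.96/kg.
81.45 has an FTA preferential rate, but origin Ilar is not Drenon; base rate stands.
Duty = £216,454.93 × 19% + 1,283 × £3.96 = £46,207.12.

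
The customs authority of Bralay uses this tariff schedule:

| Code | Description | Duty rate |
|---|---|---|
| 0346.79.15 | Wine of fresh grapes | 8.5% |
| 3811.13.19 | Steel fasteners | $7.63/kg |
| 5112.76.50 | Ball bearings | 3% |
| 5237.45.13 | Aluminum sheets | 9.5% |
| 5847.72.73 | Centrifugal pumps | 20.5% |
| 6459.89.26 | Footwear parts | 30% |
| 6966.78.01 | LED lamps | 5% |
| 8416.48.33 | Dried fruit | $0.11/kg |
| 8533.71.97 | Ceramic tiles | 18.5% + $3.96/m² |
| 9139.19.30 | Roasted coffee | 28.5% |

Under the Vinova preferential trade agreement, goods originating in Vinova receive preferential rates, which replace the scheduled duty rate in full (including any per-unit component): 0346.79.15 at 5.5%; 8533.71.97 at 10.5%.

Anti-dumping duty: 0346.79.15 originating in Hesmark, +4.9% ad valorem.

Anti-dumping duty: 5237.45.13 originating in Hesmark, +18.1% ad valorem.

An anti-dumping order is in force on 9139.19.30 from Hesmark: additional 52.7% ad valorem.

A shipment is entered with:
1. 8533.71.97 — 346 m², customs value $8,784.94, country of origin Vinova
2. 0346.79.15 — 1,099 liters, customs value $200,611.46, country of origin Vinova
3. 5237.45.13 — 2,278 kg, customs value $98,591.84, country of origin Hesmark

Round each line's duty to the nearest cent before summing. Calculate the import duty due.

$39,167.40

Line 1 (8533.71.97, Vinova, 346 m², $8,784.94):
Base rate for 8533.71.97 is 18.5% + $3.96/m².
Origin Vinova qualifies under the Bralay–Vinova agreement and 8533.71.97 is covered: preferential rate 10.5% applies instead.
Duty = $8,784.94 × 10.5% = $922.42.
Line 2 (0346.79.15, Vinova, 1,099 liters, $200,611.46):
Base rate for 0346.79.15 is 8.5%.
Origin Vinova qualifies under the Bralay–Vinova agreement and 0346.79.15 is covered: preferential rate 5.5% applies instead.
The additional-duty order on 0346.79.15 targets Hesmark, not Vinova; it does not apply.
Duty = $200,611.46 × 5.5% = $11,033.63.
Line 3 (5237.45.13, Hesmark, 2,278 kg, $98,591.84):
Base rate for 5237.45.13 is 9.5%.
Additional duty on 5237.45.13 from Hesmark: +18.1%. Applied ad valorem rate: 9.5% + 18.1% = 27.6%.
Duty = $98,591.84 × 27.6% = $27,211.35.
Total = $922.42 + $11,033.63 + $27,211.35 = $39,167.40.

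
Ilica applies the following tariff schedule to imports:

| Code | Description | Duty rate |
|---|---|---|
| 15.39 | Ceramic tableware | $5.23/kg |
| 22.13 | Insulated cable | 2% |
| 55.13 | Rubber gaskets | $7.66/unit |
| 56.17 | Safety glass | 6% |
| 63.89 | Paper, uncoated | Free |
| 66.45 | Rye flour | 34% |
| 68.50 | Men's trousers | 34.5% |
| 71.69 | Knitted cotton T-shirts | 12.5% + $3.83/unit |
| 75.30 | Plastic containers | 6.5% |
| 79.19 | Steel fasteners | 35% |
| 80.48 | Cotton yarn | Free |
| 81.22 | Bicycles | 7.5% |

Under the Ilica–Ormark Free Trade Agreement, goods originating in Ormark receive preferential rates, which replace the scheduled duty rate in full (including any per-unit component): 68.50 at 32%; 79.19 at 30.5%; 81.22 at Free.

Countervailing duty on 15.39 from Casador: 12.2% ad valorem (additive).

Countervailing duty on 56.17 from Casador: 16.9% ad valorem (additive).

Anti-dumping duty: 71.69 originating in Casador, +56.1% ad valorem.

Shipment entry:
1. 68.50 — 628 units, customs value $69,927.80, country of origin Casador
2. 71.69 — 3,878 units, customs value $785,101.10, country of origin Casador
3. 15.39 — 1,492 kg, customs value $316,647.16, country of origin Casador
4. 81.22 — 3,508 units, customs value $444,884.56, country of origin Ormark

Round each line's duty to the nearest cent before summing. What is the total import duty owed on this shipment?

$623,991.29

Line 1 (68.50, Casador, 628 units, $69,927.80):
Base rate for 68.50 is 34.5%.
68.50 has an FTA preferential rate, but origin Casador is not Ormark; base rate stands.
Duty = $69,927.80 × 34.5% = $24,125.09.
Line 2 (71.69, Casador, 3,878 units, $785,101.10):
Base rate for 71.69 is 12.5% + $3.83/unit.
Additional duty on 71.69 from Casador: +56.1%. Applied ad valorem rate: 12.5% + 56.1% = 68.6%.
Duty = $785,101.10 × 68.6% + 3,878 × $3.83 = $553,432.09.
Line 3 (15.39, Casador, 1,492 kg, $316,647.16):
Base rate for 15.39 is $5.23/kg.
Additional duty on 15.39 from Casador: +12.2% ad valorem. Applied ad valorem rate = 12.2%.
Duty = $316,647.16 × 12.2% + 1,492 × $5.23 = $46,434.11.
Line 4 (81.22, Ormark, 3,508 units, $444,884.56):
Base rate for 81.22 is 7.5%.
Origin Ormark qualifies under the Ilica–Ormark agreement and 81.22 is covered: preferential rate Free applies instead.
Duty = $444,884.56 × 0% = $0.00.
Total = $24,125.09 + $553,432.09 + $46,434.11 + $0.00 = $623,991.29.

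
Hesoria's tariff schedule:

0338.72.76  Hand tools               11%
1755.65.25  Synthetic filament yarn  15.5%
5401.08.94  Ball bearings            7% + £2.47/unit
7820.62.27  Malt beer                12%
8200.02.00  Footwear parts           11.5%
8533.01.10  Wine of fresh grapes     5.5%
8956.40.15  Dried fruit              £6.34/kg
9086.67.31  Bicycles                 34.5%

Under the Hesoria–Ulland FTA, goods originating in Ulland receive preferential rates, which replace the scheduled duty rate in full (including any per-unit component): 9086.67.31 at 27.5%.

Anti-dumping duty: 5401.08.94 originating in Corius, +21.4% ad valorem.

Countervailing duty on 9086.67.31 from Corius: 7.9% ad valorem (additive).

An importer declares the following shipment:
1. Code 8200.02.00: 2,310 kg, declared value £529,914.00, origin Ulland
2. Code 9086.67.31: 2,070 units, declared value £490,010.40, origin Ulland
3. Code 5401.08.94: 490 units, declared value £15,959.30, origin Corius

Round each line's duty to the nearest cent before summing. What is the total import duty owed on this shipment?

£201,435.71

Line 1 (8200.02.00, Ulland, 2,310 kg, £529,914.00):
Base rate for 8200.02.00 is 11.5%.
Origin Ulland is the FTA partner but 8200.02.00 is not on the preference list; base rate stands.
Duty = £529,914.00 × 11.5% = £60,940.11.
Line 2 (9086.67.31, Ulland, 2,070 units, £490,010.40):
Base rate for 9086.67.31 is 34.5%.
Origin Ulland qualifies under the Hesoria–Ulland agreement and 9086.67.31 is covered: preferential rate 27.5% applies instead.
The additional-duty order on 9086.67.31 targets Corius, not Ulland; it does not apply.
Duty = £490,010.40 × 27.5% = £134,752.86.
Line 3 (5401.08.94, Corius, 490 units, £15,959.30):
Base rate for 5401.08.94 is 7% + £2.47/unit.
Additional duty on 5401.08.94 from Corius: +21.4%. Applied ad valorem rate: 7% + 21.4% = 28.4%.
Duty = £15,959.30 × 28.4% + 490 × £2.47 = £5,742.74.
Total = £60,940.11 + £134,752.86 + £5,742.74 = £201,435.71.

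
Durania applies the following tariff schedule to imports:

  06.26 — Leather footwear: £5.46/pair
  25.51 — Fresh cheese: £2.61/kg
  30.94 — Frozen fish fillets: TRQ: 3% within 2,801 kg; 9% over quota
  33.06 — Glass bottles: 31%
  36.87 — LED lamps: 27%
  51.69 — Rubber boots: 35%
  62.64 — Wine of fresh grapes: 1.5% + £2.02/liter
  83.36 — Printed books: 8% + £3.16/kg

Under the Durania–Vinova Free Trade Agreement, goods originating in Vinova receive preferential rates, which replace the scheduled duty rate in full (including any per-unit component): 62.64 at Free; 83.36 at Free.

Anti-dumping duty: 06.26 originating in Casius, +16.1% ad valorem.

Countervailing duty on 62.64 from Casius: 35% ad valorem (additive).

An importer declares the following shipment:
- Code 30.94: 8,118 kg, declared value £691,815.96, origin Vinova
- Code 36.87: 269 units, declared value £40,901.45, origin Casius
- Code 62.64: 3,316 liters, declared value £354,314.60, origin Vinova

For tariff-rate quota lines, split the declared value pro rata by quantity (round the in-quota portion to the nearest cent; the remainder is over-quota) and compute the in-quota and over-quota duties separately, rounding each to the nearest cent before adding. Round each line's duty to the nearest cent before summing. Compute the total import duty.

Line 1 (30.94, Vinova, 8,118 kg, £691,815.96):
Code 30.94 is under a tariff-rate quota (threshold 2,801 kg). In-quota: 2,801 kg at 3%; over-quota: 5,317 kg at 9%.
Pro-rata value split: in-quota = £691,815.96 × 2,801/8,118 = £238,701.22; over-quota = £691,815.96 − £238,701.22 = £453,114.74.
In-quota duty = £238,701.22 × 3% = £7,161.04. Over-quota duty = £453,114.74 × 9% = £40,780.33.
Line duty = £7,161.04 + £40,780.33 = £47,941.37.
Line 2 (36.87, Casius, 269 units, £40,901.45):
Base rate for 36.87 is 27%.
Duty = £40,901.45 × 27% = £11,043.39.
Line 3 (62.64, Vinova, 3,316 liters, £354,314.60):
Base rate for 62.64 is 1.5% + £2.02/liter.
Origin Vinova qualifies under the Durania–Vinova agreement and 62.64 is covered: preferential rate Free applies instead.
The additional-duty order on 62.64 targets Casius, not Vinova; it does not apply.
Duty = £354,314.60 × 0% = £0.00.
Total = £47,941.37 + £11,043.39 + £0.00 = £58,984.76.

£58,984.76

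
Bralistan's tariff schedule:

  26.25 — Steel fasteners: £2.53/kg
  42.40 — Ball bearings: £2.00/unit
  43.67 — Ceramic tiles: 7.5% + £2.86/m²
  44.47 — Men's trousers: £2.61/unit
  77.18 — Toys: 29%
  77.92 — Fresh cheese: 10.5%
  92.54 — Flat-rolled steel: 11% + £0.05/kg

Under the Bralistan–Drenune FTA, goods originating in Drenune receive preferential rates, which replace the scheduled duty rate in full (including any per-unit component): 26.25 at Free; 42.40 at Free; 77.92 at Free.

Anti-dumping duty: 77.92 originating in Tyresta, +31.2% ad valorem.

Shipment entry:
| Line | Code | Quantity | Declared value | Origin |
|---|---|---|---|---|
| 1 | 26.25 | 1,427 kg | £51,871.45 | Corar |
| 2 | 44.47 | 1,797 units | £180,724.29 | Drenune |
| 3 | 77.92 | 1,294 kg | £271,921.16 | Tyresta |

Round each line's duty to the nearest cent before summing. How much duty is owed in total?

£121,691.60

Line 1 (26.25, Corar, 1,427 kg, £51,871.45):
Base rate for 26.25 is £2.53/kg.
26.25 has an FTA preferential rate, but origin Corar is not Drenune; base rate stands.
Duty = 1,427 × £2.53 = £3,610.31.
Line 2 (44.47, Drenune, 1,797 units, £180,724.29):
Base rate for 44.47 is £2.61/unit.
Origin Drenune is the FTA partner but 44.47 is not on the preference list; base rate stands.
Duty = 1,797 × £2.61 = £4,690.17.
Line 3 (77.92, Tyresta, 1,294 kg, £271,921.16):
Base rate for 77.92 is 10.5%.
77.92 has an FTA preferential rate, but origin Tyresta is not Drenune; base rate stands.
Additional duty on 77.92 from Tyresta: +31.2%. Applied ad valorem rate: 10.5% + 31.2% = 41.7%.
Duty = £271,921.16 × 41.7% = £113,391.12.
Total = £3,610.31 + £4,690.17 + £113,391.12 = £121,691.60.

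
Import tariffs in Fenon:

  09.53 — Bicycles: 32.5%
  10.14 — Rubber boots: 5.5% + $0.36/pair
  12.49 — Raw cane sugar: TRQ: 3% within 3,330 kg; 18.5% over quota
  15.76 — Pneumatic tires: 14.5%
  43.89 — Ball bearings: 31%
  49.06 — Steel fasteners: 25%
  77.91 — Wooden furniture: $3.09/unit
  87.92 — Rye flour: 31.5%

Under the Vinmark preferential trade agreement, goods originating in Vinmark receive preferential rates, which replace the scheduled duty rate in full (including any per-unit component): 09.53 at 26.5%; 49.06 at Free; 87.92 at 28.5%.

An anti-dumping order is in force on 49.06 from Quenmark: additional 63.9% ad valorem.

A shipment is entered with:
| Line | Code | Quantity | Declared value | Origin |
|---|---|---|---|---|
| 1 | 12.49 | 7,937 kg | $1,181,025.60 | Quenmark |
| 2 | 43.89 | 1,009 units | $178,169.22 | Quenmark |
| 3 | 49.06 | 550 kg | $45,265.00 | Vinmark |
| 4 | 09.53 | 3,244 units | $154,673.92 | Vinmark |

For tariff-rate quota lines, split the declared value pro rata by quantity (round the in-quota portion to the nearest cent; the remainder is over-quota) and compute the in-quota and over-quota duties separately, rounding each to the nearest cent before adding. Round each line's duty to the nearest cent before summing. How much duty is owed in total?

$237,907.67

Line 1 (12.49, Quenmark, 7,937 kg, $1,181,025.60):
Code 12.49 is under a tariff-rate quota (threshold 3,330 kg). In-quota: 3,330 kg at 3%; over-quota: 4,607 kg at 18.5%.
Pro-rata value split: in-quota = $1,181,025.60 × 3,330/7,937 = $495,504.00; over-quota = $1,181,025.60 − $495,504.00 = $685,521.60.
In-quota duty = $495,504.00 × 3% = $14,865.12. Over-quota duty = $685,521.60 × 18.5% = $126,821.50.
Line duty = $14,865.12 + $126,821.50 = $141,686.62.
Line 2 (43.89, Quenmark, 1,009 units, $178,169.22):
Base rate for 43.89 is 31%.
Duty = $178,169.22 × 31% = $55,232.46.
Line 3 (49.06, Vinmark, 550 kg, $45,265.00):
Base rate for 49.06 is 25%.
Origin Vinmark qualifies under the Fenon–Vinmark agreement and 49.06 is covered: preferential rate Free applies instead.
The additional-duty order on 49.06 targets Quenmark, not Vinmark; it does not apply.
Duty = $45,265.00 × 0% = $0.00.
Line 4 (09.53, Vinmark, 3,244 units, $154,673.92):
Base rate for 09.53 is 32.5%.
Origin Vinmark qualifies under the Fenon–Vinmark agreement and 09.53 is covered: preferential rate 26.5% applies instead.
Duty = $154,673.92 × 26.5% = $40,988.59.
Total = $141,686.62 + $55,232.46 + $0.00 + $40,988.59 = $237,907.67.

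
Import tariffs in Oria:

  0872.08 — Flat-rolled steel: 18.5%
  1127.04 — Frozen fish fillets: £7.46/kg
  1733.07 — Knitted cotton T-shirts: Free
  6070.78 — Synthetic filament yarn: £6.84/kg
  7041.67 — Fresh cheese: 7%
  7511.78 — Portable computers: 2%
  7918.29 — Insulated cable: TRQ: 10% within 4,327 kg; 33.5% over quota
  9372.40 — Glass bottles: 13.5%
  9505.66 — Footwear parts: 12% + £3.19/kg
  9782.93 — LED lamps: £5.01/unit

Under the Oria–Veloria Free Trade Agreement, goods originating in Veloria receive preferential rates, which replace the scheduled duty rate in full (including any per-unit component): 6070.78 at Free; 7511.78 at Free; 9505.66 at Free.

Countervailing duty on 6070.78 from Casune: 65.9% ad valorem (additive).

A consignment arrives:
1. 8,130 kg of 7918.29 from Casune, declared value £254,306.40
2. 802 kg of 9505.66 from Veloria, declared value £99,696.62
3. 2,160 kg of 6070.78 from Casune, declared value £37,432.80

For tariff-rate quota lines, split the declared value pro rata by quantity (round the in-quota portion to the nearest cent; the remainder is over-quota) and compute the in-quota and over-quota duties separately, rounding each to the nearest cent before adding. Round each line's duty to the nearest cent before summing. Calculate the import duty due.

£92,828.36

Line 1 (7918.29, Casune, 8,130 kg, £254,306.40):
Code 7918.29 is under a tariff-rate quota (threshold 4,327 kg). In-quota: 4,327 kg at 10%; over-quota: 3,803 kg at 33.5%.
Pro-rata value split: in-quota = £254,306.40 × 4,327/8,130 = £135,348.56; over-quota = £254,306.40 − £135,348.56 = £118,957.84.
In-quota duty = £135,348.56 × 10% = £13,534.86. Over-quota duty = £118,957.84 × 33.5% = £39,850.88.
Line duty = £13,534.86 + £39,850.88 = £53,385.74.
Line 2 (9505.66, Veloria, 802 kg, £99,696.62):
Base rate for 9505.66 is 12% + £3.19/kg.
Origin Veloria qualifies under the Oria–Veloria agreement and 9505.66 is covered: preferential rate Free applies instead.
Duty = £99,696.62 × 0% = £0.00.
Line 3 (6070.78, Casune, 2,160 kg, £37,432.80):
Base rate for 6070.78 is £6.84/kg.
6070.78 has an FTA preferential rate, but origin Casune is not Veloria; base rate stands.
Additional duty on 6070.78 from Casune: +65.9% ad valorem. Applied ad valorem rate = 65.9%.
Duty = £37,432.80 × 65.9% + 2,160 × £6.84 = £39,442.62.
Total = £53,385.74 + £0.00 + £39,442.62 = £92,828.36.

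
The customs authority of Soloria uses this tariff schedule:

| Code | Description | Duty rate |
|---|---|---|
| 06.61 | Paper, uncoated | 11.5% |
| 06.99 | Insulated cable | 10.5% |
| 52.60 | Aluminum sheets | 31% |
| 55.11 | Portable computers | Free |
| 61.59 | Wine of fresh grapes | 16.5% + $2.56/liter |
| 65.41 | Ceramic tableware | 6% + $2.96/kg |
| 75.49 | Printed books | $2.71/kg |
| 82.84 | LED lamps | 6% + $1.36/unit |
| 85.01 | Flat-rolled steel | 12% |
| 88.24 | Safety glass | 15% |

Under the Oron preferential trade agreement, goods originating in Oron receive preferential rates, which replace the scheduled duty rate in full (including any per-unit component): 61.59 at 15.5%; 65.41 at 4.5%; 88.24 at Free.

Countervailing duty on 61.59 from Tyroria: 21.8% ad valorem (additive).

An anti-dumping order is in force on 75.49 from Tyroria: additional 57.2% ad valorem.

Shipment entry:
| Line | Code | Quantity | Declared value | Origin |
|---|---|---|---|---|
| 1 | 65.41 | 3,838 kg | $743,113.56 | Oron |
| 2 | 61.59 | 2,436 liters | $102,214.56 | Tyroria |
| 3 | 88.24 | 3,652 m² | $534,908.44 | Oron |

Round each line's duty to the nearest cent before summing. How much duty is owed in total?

Line 1 (65.41, Oron, 3,838 kg, $743,113.56):
Base rate for 65.41 is 6% + $2.96/kg.
Origin Oron qualifies under the Soloria–Oron agreement and 65.41 is covered: preferential rate 4.5% applies instead.
Duty = $743,113.56 × 4.5% = $33,440.11.
Line 2 (61.59, Tyroria, 2,436 liters, $102,214.56):
Base rate for 61.59 is 16.5% + $2.56/liter.
61.59 has an FTA preferential rate, but origin Tyroria is not Oron; base rate stands.
Additional duty on 61.59 from Tyroria: +21.8%. Applied ad valorem rate: 16.5% + 21.8% = 38.3%.
Duty = $102,214.56 × 38.3% + 2,436 × $2.56 = $45,384.34.
Line 3 (88.24, Oron, 3,652 m², $534,908.44):
Base rate for 88.24 is 15%.
Origin Oron qualifies under the Soloria–Oron agreement and 88.24 is covered: preferential rate Free applies instead.
Duty = $534,908.44 × 0% = $0.00.
Total = $33,440.11 + $45,384.34 + $0.00 = $78,824.45.

$78,824.45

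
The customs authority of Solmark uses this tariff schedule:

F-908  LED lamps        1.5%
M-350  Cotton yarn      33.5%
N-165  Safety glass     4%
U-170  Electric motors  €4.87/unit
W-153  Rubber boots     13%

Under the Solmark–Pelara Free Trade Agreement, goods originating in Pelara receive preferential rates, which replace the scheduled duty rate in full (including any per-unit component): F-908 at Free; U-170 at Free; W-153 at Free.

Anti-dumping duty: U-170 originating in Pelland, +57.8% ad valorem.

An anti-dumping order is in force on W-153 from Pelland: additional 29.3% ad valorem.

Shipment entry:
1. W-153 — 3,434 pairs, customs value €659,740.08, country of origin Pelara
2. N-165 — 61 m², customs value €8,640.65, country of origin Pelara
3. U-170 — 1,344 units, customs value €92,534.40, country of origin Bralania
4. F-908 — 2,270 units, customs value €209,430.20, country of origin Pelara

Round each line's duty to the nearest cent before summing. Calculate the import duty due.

€6,890.91

Line 1 (W-153, Pelara, 3,434 pairs, €659,740.08):
Base rate for W-153 is 13%.
Origin Pelara qualifies under the Solmark–Pelara agreement and W-153 is covered: preferential rate Free applies instead.
The additional-duty order on W-153 targets Pelland, not Pelara; it does not apply.
Duty = €659,740.08 × 0% = €0.00.
Line 2 (N-165, Pelara, 61 m², €8,640.65):
Base rate for N-165 is 4%.
Origin Pelara is the FTA partner but N-165 is not on the preference list; base rate stands.
Duty = €8,640.65 × 4% = €345.63.
Line 3 (U-170, Bralania, 1,344 units, €92,534.40):
Base rate for U-170 is €4.87/unit.
U-170 has an FTA preferential rate, but origin Bralania is not Pelara; base rate stands.
The additional-duty order on U-170 targets Pelland, not Bralania; it does not apply.
Duty = 1,344 × €4.87 = €6,545.28.
Line 4 (F-908, Pelara, 2,270 units, €209,430.20):
Base rate for F-908 is 1.5%.
Origin Pelara qualifies under the Solmark–Pelara agreement and F-908 is covered: preferential rate Free applies instead.
Duty = €209,430.20 × 0% = €0.00.
Total = €0.00 + €345.63 + €6,545.28 + €0.00 = €6,890.91.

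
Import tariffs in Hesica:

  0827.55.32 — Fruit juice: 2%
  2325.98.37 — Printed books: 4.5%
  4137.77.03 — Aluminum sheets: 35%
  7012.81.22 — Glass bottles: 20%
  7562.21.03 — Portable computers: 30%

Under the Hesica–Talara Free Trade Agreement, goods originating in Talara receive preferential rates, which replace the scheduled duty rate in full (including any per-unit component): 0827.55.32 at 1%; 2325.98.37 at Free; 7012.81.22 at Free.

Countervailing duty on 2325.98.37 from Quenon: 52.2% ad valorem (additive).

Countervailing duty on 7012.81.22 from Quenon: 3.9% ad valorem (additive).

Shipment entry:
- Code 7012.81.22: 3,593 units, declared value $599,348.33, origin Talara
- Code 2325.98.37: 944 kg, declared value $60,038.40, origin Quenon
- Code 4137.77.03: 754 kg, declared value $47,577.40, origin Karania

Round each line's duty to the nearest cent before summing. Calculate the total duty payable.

$50,693.86

Line 1 (7012.81.22, Talara, 3,593 units, $599,348.33):
Base rate for 7012.81.22 is 20%.
Origin Talara qualifies under the Hesica–Talara agreement and 7012.81.22 is covered: preferential rate Free applies instead.
The additional-duty order on 7012.81.22 targets Quenon, not Talara; it does not apply.
Duty = $599,348.33 × 0% = $0.00.
Line 2 (2325.98.37, Quenon, 944 kg, $60,038.40):
Base rate for 2325.98.37 is 4.5%.
2325.98.37 has an FTA preferential rate, but origin Quenon is not Talara; base rate stands.
Additional duty on 2325.98.37 from Quenon: +52.2%. Applied ad valorem rate: 4.5% + 52.2% = 56.7%.
Duty = $60,038.40 × 56.7% = $34,041.77.
Line 3 (4137.77.03, Karania, 754 kg, $47,577.40):
Base rate for 4137.77.03 is 35%.
Duty = $47,577.40 × 35% = $16,652.09.
Total = $0.00 + $34,041.77 + $16,652.09 = $50,693.86.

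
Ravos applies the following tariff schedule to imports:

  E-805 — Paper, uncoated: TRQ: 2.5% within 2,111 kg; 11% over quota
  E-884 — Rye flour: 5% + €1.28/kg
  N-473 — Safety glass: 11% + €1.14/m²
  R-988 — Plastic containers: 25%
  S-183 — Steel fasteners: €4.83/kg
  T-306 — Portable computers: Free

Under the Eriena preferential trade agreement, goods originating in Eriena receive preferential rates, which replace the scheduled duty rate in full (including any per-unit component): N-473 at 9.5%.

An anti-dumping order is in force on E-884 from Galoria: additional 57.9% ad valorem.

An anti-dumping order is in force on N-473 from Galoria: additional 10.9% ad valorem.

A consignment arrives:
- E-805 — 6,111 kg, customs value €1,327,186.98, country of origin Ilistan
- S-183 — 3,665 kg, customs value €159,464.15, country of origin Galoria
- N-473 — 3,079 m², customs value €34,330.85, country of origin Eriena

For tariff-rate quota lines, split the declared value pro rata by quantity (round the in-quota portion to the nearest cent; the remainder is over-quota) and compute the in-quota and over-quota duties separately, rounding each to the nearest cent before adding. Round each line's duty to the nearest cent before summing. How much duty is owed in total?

€127,984.25

Line 1 (E-805, Ilistan, 6,111 kg, €1,327,186.98):
Code E-805 is under a tariff-rate quota (threshold 2,111 kg). In-quota: 2,111 kg at 2.5%; over-quota: 4,000 kg at 11%.
Pro-rata value split: in-quota = €1,327,186.98 × 2,111/6,111 = €458,466.98; over-quota = €1,327,186.98 − €458,466.98 = €868,720.00.
In-quota duty = €458,466.98 × 2.5% = €11,461.67. Over-quota duty = €868,720.00 × 11% = €95,559.20.
Line duty = €11,461.67 + €95,559.20 = €107,020.87.
Line 2 (S-183, Galoria, 3,665 kg, €159,464.15):
Base rate for S-183 is €4.83/kg.
Duty = 3,665 × €4.83 = €17,701.95.
Line 3 (N-473, Eriena, 3,079 m², €34,330.85):
Base rate for N-473 is 11% + €1.14/m².
Origin Eriena qualifies under the Ravos–Eriena agreement and N-473 is covered: preferential rate 9.5% applies instead.
The additional-duty order on N-473 targets Galoria, not Eriena; it does not apply.
Duty = €34,330.85 × 9.5% = €3,261.43.
Total = €107,020.87 + €17,701.95 + €3,261.43 = €127,984.25.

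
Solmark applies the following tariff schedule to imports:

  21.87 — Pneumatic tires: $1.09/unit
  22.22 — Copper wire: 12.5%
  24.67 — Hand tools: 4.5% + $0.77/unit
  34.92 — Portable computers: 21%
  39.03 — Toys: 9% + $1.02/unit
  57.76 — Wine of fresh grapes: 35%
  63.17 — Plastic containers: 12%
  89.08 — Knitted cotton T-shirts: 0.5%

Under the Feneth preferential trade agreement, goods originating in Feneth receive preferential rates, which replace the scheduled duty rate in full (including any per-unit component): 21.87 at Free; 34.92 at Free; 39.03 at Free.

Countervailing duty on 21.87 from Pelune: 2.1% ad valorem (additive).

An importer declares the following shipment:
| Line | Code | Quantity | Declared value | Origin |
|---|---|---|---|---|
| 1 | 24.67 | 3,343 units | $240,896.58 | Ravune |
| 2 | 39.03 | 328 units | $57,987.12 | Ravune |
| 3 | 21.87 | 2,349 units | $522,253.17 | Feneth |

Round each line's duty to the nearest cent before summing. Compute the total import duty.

$18,967.86

Line 1 (24.67, Ravune, 3,343 units, $240,896.58):
Base rate for 24.67 is 4.5% + $0.77/unit.
Duty = $240,896.58 × 4.5% + 3,343 × $0.77 = $13,414.46.
Line 2 (39.03, Ravune, 328 units, $57,987.12):
Base rate for 39.03 is 9% + $1.02/unit.
39.03 has an FTA preferential rate, but origin Ravune is not Feneth; base rate stands.
Duty = $57,987.12 × 9% + 328 × $1.02 = $5,553.40.
Line 3 (21.87, Feneth, 2,349 units, $522,253.17):
Base rate for 21.87 is $1.09/unit.
Origin Feneth qualifies under the Solmark–Feneth agreement and 21.87 is covered: preferential rate Free applies instead.
The additional-duty order on 21.87 targets Pelune, not Feneth; it does not apply.
Duty = $522,253.17 × 0% = $0.00.
Total = $13,414.46 + $5,553.40 + $0.00 = $18,967.86.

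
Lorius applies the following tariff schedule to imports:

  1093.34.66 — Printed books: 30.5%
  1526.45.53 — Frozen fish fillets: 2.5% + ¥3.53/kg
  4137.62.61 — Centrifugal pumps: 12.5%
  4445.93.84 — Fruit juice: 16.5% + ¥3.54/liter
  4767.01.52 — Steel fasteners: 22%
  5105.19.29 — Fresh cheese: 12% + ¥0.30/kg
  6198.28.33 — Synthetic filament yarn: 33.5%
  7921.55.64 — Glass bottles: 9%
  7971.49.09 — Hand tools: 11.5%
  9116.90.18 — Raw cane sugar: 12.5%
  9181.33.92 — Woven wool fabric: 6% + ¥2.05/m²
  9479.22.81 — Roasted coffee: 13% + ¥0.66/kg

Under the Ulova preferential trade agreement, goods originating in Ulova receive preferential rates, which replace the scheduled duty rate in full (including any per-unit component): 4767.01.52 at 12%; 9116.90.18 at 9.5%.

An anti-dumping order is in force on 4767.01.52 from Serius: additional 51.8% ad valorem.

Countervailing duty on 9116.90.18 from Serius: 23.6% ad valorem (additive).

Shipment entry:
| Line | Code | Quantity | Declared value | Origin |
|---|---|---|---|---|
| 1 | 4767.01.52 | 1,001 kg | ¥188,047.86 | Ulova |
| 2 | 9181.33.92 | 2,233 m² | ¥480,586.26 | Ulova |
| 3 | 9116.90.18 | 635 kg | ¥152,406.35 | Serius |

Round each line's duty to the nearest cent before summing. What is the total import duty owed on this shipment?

Line 1 (4767.01.52, Ulova, 1,001 kg, ¥188,047.86):
Base rate for 4767.01.52 is 22%.
Origin Ulova qualifies under the Lorius–Ulova agreement and 4767.01.52 is covered: preferential rate 12% applies instead.
The additional-duty order on 4767.01.52 targets Serius, not Ulova; it does not apply.
Duty = ¥188,047.86 × 12% = ¥22,565.74.
Line 2 (9181.33.92, Ulova, 2,233 m², ¥480,586.26):
Base rate for 9181.33.92 is 6% + ¥2.05/m².
Origin Ulova is the FTA partner but 9181.33.92 is not on the preference list; base rate stands.
Duty = ¥480,586.26 × 6% + 2,233 × ¥2.05 = ¥33,412.83.
Line 3 (9116.90.18, Serius, 635 kg, ¥152,406.35):
Base rate for 9116.90.18 is 12.5%.
9116.90.18 has an FTA preferential rate, but origin Serius is not Ulova; base rate stands.
Additional duty on 9116.90.18 from Serius: +23.6%. Applied ad valorem rate: 12.5% + 23.6% = 36.1%.
Duty = ¥152,406.35 × 36.1% = ¥55,018.69.
Total = ¥22,565.74 + ¥33,412.83 + ¥55,018.69 = ¥110,997.26.

¥110,997.26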